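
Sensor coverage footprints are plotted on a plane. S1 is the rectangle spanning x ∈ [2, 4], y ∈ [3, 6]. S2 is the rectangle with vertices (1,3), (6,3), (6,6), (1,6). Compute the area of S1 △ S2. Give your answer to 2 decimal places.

|S1∩S2|: x∈[2,4], y∈[3,6] → 2·3 = 6.
|S1 △ S2| = |S1| + |S2| − 2·|S1∩S2| = 6 + 15 − 12 = 9.00.

9.00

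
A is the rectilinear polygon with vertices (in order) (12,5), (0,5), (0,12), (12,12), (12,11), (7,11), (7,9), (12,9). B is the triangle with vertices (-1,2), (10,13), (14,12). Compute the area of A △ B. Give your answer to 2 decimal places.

73.50

|A| = 74, |B| = 27.5, |A∩B| = 14.
|A △ B| = |A| + |B| − 2·|A∩B| = 74 + 27.5 − 28 = 73.50.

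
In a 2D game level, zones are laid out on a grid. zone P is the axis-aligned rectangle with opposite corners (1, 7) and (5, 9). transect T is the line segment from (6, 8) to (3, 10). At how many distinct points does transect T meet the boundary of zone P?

2

The segment meets the boundary at (4.5,9), (5,8.667).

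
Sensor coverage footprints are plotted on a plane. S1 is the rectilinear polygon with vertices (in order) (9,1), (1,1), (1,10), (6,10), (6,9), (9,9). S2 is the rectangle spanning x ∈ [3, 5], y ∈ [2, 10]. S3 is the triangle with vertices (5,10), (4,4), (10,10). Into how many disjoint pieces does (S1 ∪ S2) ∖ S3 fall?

1

(S1 ∪ S2) ∖ S3 is a single connected region.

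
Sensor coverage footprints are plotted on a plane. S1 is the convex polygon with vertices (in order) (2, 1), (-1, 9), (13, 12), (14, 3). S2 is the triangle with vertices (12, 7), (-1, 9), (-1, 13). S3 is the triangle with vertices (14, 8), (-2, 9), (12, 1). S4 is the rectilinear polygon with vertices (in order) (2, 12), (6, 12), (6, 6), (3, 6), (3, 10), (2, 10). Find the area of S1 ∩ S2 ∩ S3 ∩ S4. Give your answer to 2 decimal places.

1.32

The intersection is the polygon with vertices (3,8.385), (3,8.688), (6,8.5), (6,7.923).
By the shoelace formula its area is 1.32.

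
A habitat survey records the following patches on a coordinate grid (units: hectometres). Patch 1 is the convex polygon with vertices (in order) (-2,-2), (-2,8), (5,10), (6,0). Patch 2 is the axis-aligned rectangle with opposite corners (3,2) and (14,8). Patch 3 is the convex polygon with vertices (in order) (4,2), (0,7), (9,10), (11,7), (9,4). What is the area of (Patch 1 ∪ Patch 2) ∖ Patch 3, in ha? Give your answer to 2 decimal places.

84.05

|Patch 1 ∪ Patch 2| = 127.
|(Patch 1 ∪ Patch 2) ∩ Patch 3| = 42.9473.
|(Patch 1 ∪ Patch 2) ∖ Patch 3| = 127 − 42.9473 = 84.05.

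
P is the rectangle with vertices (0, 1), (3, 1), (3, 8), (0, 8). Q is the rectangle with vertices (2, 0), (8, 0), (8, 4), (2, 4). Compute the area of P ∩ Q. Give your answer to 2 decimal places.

|P∩Q|: x∈[2,3], y∈[1,4] → 1·3 = 3.

3.00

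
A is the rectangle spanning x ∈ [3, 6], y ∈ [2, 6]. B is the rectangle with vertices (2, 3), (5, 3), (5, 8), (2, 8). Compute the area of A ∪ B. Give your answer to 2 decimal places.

21.00

By inclusion–exclusion:
Individual areas: |A| = 12, |B| = 15.
|A∩B|: x∈[3,5], y∈[3,6] → 2·3 = 6.
|A ∪ B| = 27 − 6 = 21.00.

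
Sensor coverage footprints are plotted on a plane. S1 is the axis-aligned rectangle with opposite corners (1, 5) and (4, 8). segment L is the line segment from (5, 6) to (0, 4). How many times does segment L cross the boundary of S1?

The segment meets the boundary at (2.5,5), (4,5.6).

2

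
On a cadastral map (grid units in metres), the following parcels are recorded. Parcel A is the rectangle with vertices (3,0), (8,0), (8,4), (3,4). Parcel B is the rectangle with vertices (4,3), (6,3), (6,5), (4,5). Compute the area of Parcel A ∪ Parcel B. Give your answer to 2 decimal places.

By inclusion–exclusion:
Individual areas: |Parcel A| = 20, |Parcel B| = 4.
|Parcel A∩Parcel B|: x∈[4,6], y∈[3,4] → 2·1 = 2.
|Parcel A ∪ Parcel B| = 24 − 2 = 22.00.

22.00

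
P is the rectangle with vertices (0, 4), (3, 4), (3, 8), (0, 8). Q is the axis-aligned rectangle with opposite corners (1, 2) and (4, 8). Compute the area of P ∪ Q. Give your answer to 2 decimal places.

22.00

By inclusion–exclusion:
Individual areas: |P| = 12, |Q| = 18.
|P∩Q|: x∈[1,3], y∈[4,8] → 2·4 = 8.
|P ∪ Q| = 30 − 8 = 22.00.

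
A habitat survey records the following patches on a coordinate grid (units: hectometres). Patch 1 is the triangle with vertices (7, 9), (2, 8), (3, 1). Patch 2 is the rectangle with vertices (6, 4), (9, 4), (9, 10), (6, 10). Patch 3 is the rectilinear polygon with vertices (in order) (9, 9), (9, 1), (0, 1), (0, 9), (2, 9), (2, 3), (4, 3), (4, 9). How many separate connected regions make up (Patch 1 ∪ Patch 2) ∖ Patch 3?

(Patch 1 ∪ Patch 2) ∖ Patch 3 splits into 2 disjoint pieces (area 8.6143, area 3).

2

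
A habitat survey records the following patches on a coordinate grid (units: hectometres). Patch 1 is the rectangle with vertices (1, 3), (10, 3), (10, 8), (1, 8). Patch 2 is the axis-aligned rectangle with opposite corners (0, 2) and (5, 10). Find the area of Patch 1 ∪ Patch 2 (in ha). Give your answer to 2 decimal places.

By inclusion–exclusion:
Individual areas: |Patch 1| = 45, |Patch 2| = 40.
|Patch 1∩Patch 2|: x∈[1,5], y∈[3,8] → 4·5 = 20.
|Patch 1 ∪ Patch 2| = 85 − 20 = 65.00.

65.00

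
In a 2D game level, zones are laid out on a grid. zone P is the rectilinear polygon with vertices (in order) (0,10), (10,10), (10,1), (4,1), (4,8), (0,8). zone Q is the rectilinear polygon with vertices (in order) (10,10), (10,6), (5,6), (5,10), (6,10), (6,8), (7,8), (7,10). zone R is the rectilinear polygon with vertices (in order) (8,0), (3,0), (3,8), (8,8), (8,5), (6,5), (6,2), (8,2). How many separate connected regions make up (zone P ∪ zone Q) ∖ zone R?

(zone P ∪ zone Q) ∖ zone R is a single connected region.

1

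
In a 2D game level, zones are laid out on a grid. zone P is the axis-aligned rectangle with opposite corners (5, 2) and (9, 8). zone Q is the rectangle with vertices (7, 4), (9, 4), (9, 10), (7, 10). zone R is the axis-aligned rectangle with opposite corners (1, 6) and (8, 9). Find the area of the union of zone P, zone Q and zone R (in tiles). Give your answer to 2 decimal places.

42.00

By inclusion–exclusion:
Individual areas: |zone P| = 24, |zone Q| = 12, |zone R| = 21.
|zone P∩zone Q|: x∈[7,9], y∈[4,8] → 2·4 = 8.
|zone P∩zone R|: x∈[5,8], y∈[6,8] → 3·2 = 6.
|zone Q∩zone R|: x∈[7,8], y∈[6,9] → 1·3 = 3.
|zone P∩zone Q∩zone R| = 2.
|zone P ∪ zone Q ∪ zone R| = 57 − 17 + 2 = 42.00.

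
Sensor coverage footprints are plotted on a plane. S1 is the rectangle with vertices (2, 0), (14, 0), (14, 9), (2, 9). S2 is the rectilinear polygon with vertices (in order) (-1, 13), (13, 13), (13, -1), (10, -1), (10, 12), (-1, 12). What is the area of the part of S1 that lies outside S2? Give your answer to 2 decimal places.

81.00

|S1| = 108, |S1∩S2| = 27.
|S1 ∖ S2| = |S1| − |S1∩S2| = 108 − 27 = 81.00.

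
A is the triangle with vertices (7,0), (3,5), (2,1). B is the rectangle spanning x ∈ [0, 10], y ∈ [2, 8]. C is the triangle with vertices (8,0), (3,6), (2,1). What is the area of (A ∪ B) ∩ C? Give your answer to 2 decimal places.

13.64

The region (A ∪ B) ∩ C is the polygon with vertices (2.25,2), (2.2,2), (3,6), (6.333,2), (5.4,2), (6.846,0.192), (2,1).
By the shoelace formula its area is 13.64.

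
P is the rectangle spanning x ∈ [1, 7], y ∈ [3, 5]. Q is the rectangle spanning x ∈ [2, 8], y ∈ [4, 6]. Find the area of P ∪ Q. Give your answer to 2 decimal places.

By inclusion–exclusion:
Individual areas: |P| = 12, |Q| = 12.
|P∩Q|: x∈[2,7], y∈[4,5] → 5·1 = 5.
|P ∪ Q| = 24 − 5 = 19.00.

19.00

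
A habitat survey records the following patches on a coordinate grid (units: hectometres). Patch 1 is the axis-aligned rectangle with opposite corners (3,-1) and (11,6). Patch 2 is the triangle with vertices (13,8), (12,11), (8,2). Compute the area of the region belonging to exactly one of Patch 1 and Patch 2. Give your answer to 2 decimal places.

|Patch 1| = 56, |Patch 2| = 10.5, |Patch 1∩Patch 2| = 3.0444.
|Patch 1 △ Patch 2| = |Patch 1| + |Patch 2| − 2·|Patch 1∩Patch 2| = 56 + 10.5 − 6.0889 = 60.41.

60.41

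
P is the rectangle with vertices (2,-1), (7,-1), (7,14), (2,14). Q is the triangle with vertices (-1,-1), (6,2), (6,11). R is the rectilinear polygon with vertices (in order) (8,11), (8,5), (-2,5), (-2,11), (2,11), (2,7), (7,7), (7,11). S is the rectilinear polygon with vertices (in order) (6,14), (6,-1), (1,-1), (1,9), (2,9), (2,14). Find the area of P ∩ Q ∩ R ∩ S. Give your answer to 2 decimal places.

The intersection is the polygon with vertices (6,7), (6,5), (2.5,5), (3.667,7).
By the shoelace formula its area is 5.83.

5.83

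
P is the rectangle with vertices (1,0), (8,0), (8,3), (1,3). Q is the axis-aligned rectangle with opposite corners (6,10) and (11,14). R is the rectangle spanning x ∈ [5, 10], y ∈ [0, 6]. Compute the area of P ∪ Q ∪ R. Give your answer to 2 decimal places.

By inclusion–exclusion:
Individual areas: |P| = 21, |Q| = 20, |R| = 30.
|P∩Q| = 0 (no overlap).
|P∩R|: x∈[5,8], y∈[0,3] → 3·3 = 9.
|Q∩R| = 0 (no overlap).
|P∩Q∩R| = 0.
|P ∪ Q ∪ R| = 71 − 9 + 0 = 62.00.

62.00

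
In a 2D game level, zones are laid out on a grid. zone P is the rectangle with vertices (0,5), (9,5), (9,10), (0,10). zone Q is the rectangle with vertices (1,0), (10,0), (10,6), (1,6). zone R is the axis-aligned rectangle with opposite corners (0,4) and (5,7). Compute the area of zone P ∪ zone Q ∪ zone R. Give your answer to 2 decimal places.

By inclusion–exclusion:
Individual areas: |zone P| = 45, |zone Q| = 54, |zone R| = 15.
|zone P∩zone Q|: x∈[1,9], y∈[5,6] → 8·1 = 8.
|zone P∩zone R|: x∈[0,5], y∈[5,7] → 5·2 = 10.
|zone Q∩zone R|: x∈[1,5], y∈[4,6] → 4·2 = 8.
|zone P∩zone Q∩zone R| = 4.
|zone P ∪ zone Q ∪ zone R| = 114 − 26 + 4 = 92.00.

92.00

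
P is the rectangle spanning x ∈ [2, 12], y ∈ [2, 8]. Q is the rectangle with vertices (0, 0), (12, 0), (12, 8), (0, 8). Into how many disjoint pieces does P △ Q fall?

1

P △ Q is a single connected region.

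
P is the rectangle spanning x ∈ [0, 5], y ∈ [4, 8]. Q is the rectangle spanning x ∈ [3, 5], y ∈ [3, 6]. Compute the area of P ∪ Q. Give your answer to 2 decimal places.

By inclusion–exclusion:
Individual areas: |P| = 20, |Q| = 6.
|P∩Q|: x∈[3,5], y∈[4,6] → 2·2 = 4.
|P ∪ Q| = 26 − 4 = 22.00.

22.00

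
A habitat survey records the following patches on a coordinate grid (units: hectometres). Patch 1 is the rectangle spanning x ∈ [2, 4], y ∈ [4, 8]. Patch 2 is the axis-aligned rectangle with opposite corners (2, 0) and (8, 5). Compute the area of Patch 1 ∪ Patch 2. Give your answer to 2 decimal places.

By inclusion–exclusion:
Individual areas: |Patch 1| = 8, |Patch 2| = 30.
|Patch 1∩Patch 2|: x∈[2,4], y∈[4,5] → 2·1 = 2.
|Patch 1 ∪ Patch 2| = 38 − 2 = 36.00.

36.00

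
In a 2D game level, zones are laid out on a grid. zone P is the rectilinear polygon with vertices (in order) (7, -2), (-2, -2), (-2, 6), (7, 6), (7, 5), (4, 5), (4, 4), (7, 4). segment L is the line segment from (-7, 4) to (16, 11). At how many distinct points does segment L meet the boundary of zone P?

The segment meets the boundary at (-2,5.522), (-0.429,6).

2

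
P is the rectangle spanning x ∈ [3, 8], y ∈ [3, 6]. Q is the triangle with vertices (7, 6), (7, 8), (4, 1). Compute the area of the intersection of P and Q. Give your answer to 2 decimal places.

1.80

The intersection is the polygon with vertices (7,6), (5.2,3), (4.857,3), (6.143,6).
By the shoelace formula its area is 1.80.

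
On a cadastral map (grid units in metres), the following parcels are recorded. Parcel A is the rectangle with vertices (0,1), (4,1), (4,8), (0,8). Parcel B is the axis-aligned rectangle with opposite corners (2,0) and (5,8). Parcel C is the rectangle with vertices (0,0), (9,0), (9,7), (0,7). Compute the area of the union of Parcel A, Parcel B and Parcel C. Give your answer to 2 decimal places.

By inclusion–exclusion:
Individual areas: |Parcel A| = 28, |Parcel B| = 24, |Parcel C| = 63.
|Parcel A∩Parcel B|: x∈[2,4], y∈[1,8] → 2·7 = 14.
|Parcel A∩Parcel C|: x∈[0,4], y∈[1,7] → 4·6 = 24.
|Parcel B∩Parcel C|: x∈[2,5], y∈[0,7] → 3·7 = 21.
|Parcel A∩Parcel B∩Parcel C| = 12.
|Parcel A ∪ Parcel B ∪ Parcel C| = 115 − 59 + 12 = 68.00.

68.00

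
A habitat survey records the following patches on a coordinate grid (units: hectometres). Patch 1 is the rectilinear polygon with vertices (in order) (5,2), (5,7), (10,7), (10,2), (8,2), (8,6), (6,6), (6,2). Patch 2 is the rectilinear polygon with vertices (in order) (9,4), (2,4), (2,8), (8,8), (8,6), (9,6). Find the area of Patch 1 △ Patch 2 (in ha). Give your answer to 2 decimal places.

|Patch 1| = 17, |Patch 2| = 26, |Patch 1∩Patch 2| = 7.
|Patch 1 △ Patch 2| = |Patch 1| + |Patch 2| − 2·|Patch 1∩Patch 2| = 17 + 26 − 14 = 29.00.

29.00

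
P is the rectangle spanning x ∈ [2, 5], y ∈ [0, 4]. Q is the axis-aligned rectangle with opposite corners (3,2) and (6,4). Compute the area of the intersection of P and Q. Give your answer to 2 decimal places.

4.00

|P∩Q|: x∈[3,5], y∈[2,4] → 2·2 = 4.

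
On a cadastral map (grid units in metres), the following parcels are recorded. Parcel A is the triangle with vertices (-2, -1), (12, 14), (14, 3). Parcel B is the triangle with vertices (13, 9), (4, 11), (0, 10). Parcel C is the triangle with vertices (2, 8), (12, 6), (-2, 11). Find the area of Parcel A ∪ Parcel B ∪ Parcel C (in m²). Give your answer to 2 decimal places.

106.85

By inclusion–exclusion:
Individual areas: |Parcel A| = 92, |Parcel B| = 8.5, |Parcel C| = 11.
|Parcel A∩Parcel B| = 1.8021.
|Parcel A∩Parcel C| = 2.7685.
|Parcel B∩Parcel C| = 0.0784.
|Parcel A∩Parcel B∩Parcel C| = 0.
|Parcel A ∪ Parcel B ∪ Parcel C| = 111.5 − 4.649 + 0 = 106.85.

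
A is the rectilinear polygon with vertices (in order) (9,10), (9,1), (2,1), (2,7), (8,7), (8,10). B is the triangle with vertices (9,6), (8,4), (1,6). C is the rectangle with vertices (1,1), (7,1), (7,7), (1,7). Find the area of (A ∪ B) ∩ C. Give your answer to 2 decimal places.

The region (A ∪ B) ∩ C is the polygon with vertices (2,1), (2,5.714), (1,6), (2,6), (2,7), (7,7), (7,1).
By the shoelace formula its area is 30.14.

30.14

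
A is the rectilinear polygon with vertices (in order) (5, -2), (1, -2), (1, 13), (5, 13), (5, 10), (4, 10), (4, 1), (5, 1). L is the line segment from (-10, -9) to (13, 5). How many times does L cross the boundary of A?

The segment meets the boundary at (5,0.13), (1.5,-2).

2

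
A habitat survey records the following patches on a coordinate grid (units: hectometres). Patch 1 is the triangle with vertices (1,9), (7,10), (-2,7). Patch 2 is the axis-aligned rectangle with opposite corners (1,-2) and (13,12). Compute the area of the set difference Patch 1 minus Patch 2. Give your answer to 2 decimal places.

1.50

|Patch 1| = 4.5, |Patch 1∩Patch 2| = 3.
|Patch 1 ∖ Patch 2| = |Patch 1| − |Patch 1∩Patch 2| = 4.5 − 3 = 1.50.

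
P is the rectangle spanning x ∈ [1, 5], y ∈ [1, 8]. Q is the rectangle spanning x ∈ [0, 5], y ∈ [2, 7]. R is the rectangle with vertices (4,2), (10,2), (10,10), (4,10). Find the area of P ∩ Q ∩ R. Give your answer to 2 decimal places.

The intersection is the polygon with vertices (4,2), (4,7), (5,7), (5,2).
By the shoelace formula its area is 5.00.

5.00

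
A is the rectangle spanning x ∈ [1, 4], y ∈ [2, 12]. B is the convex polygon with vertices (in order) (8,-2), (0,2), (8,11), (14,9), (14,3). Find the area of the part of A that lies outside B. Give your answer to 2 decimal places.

21.56

|A| = 30, |A∩B| = 8.4375.
|A ∖ B| = |A| − |A∩B| = 30 − 8.4375 = 21.56.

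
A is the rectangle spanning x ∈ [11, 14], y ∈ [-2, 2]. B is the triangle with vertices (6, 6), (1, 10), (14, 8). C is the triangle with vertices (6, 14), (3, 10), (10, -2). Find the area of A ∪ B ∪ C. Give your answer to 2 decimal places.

55.01

By inclusion–exclusion:
Individual areas: |A| = 12, |B| = 21, |C| = 32.
|A∩B| = 0.
|A∩C| = 0.
|B∩C| = 9.9874.
|A∩B∩C| = 0.
|A ∪ B ∪ C| = 65 − 9.9874 + 0 = 55.01.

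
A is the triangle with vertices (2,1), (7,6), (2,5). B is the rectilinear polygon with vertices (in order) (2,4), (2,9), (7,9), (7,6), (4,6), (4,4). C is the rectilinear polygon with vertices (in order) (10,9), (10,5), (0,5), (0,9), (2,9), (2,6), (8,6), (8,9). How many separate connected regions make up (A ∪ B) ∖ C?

2

(A ∪ B) ∖ C splits into 2 disjoint pieces (area 8, area 15).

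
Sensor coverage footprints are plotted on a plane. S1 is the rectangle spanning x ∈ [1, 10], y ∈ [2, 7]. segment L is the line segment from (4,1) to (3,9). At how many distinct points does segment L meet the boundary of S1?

The segment meets the boundary at (3.875,2), (3.25,7).

2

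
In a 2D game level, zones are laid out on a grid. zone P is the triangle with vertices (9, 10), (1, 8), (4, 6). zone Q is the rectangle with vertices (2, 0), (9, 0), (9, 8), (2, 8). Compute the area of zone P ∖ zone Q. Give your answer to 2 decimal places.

5.83

|zone P| = 11, |zone P∩zone Q| = 5.1667.
|zone P ∖ zone Q| = |zone P| − |zone P∩zone Q| = 11 − 5.1667 = 5.83.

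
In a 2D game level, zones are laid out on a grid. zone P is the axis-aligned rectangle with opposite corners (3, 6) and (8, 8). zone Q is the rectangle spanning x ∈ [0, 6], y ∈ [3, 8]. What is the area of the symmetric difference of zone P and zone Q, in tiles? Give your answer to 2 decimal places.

|zone P∩zone Q|: x∈[3,6], y∈[6,8] → 3·2 = 6.
|zone P △ zone Q| = |zone P| + |zone Q| − 2·|zone P∩zone Q| = 10 + 30 − 12 = 28.00.

28.00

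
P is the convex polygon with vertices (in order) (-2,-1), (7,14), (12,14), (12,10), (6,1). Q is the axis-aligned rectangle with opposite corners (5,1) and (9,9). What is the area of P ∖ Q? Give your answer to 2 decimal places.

|P| = 95.5, |P∩Q| = 25.25.
|P ∖ Q| = |P| − |P∩Q| = 95.5 − 25.25 = 70.25.

70.25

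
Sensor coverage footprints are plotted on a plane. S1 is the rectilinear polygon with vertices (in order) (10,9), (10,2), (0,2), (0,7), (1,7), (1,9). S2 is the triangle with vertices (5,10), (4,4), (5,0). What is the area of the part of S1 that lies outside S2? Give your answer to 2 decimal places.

|S1| = 68, |S1∩S2| = 4.4167.
|S1 ∖ S2| = |S1| − |S1∩S2| = 68 − 4.4167 = 63.58.

63.58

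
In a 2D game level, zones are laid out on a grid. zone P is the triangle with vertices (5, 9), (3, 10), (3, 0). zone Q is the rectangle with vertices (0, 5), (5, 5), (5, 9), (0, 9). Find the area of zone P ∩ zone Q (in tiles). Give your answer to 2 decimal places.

The intersection is the polygon with vertices (3,9), (5,9), (4.111,5), (3,5).
By the shoelace formula its area is 6.22.

6.22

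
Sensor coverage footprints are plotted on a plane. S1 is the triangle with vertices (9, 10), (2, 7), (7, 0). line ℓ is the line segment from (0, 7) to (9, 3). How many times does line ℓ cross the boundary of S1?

The segment meets the boundary at (7.714,3.571), (2.93,5.698).

2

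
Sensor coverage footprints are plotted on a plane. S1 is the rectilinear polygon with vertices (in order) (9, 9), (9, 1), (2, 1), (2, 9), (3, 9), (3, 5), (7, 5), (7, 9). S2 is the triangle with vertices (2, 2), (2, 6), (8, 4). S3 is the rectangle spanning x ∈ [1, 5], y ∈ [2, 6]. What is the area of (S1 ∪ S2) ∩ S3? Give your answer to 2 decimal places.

10.67

The region (S1 ∪ S2) ∩ S3 is the polygon with vertices (2,6), (3,6), (3,5.667), (5,5), (5,2), (2,2).
By the shoelace formula its area is 10.67.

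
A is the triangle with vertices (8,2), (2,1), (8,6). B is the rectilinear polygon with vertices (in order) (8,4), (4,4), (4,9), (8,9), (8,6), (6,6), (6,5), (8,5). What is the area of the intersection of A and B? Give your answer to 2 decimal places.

1.80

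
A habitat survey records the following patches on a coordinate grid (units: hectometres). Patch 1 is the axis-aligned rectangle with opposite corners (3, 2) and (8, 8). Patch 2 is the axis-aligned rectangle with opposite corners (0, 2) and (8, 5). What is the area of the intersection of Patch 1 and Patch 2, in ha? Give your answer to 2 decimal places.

|Patch 1∩Patch 2|: x∈[3,8], y∈[2,5] → 5·3 = 15.

15.00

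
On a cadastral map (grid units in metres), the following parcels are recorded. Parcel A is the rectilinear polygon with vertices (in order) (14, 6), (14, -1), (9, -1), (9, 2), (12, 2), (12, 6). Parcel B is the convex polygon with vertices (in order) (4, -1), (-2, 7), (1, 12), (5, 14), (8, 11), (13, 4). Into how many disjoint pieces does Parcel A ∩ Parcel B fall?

2

Parcel A ∩ Parcel B splits into 2 disjoint pieces (area 0.0444, area 0.9778).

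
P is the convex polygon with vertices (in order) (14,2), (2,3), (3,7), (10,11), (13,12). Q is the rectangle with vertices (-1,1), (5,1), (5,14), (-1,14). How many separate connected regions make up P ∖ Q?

1

P ∖ Q is a single connected region.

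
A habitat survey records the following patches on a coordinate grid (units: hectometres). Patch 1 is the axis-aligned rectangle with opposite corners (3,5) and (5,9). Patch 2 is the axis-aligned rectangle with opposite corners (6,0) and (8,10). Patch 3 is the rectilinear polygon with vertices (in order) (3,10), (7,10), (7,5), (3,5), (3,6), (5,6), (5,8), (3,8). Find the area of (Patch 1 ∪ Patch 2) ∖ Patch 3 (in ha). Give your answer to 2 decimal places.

|Patch 1 ∪ Patch 2| = 28.
|(Patch 1 ∪ Patch 2) ∩ Patch 3| = 9.
|(Patch 1 ∪ Patch 2) ∖ Patch 3| = 28 − 9 = 19.00.

19.00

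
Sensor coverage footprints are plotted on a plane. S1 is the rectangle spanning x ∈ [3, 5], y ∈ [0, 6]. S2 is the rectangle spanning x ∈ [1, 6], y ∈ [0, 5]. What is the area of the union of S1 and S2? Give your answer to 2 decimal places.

By inclusion–exclusion:
Individual areas: |S1| = 12, |S2| = 25.
|S1∩S2|: x∈[3,5], y∈[0,5] → 2·5 = 10.
|S1 ∪ S2| = 37 − 10 = 27.00.

27.00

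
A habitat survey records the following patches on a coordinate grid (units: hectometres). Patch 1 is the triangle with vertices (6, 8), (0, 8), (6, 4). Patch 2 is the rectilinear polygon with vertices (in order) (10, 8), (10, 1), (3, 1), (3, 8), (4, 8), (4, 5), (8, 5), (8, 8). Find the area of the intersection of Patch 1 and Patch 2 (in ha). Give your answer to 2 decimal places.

3.08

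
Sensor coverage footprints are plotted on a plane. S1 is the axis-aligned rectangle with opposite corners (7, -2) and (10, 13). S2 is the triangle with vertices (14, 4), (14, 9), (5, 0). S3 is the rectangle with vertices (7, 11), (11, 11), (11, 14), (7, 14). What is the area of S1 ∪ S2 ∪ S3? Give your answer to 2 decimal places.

By inclusion–exclusion:
Individual areas: |S1| = 45, |S2| = 22.5, |S3| = 12.
|S1∩S2| = 5.8333.
|S1∩S3|: x∈[7,10], y∈[11,13] → 3·2 = 6.
|S2∩S3| = 0.
|S1∩S2∩S3| = 0.
|S1 ∪ S2 ∪ S3| = 79.5 − 11.8333 + 0 = 67.67.

67.67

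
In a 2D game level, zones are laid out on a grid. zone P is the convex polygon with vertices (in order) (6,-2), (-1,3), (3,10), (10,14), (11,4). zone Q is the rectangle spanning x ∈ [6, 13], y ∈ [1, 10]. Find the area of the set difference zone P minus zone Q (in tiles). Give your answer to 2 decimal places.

71.05

|zone P| = 110.5, |zone P∩zone Q| = 39.45.
|zone P ∖ zone Q| = |zone P| − |zone P∩zone Q| = 110.5 − 39.45 = 71.05.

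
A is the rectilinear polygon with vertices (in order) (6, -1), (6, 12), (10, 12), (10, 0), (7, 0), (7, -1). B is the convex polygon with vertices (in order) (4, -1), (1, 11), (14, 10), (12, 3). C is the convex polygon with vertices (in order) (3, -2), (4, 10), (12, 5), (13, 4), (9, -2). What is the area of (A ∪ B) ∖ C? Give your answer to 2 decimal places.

50.43

|A ∪ B| = 111.6538.
|(A ∪ B) ∩ C| = 61.2257.
|(A ∪ B) ∖ C| = 111.6538 − 61.2257 = 50.43.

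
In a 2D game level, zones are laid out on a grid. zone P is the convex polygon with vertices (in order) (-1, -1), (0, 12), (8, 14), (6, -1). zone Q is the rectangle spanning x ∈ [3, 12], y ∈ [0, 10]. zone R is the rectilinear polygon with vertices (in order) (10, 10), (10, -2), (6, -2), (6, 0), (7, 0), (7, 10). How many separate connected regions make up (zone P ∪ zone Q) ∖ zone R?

(zone P ∪ zone Q) ∖ zone R splits into 2 disjoint pieces (area 105.4333, area 20).

2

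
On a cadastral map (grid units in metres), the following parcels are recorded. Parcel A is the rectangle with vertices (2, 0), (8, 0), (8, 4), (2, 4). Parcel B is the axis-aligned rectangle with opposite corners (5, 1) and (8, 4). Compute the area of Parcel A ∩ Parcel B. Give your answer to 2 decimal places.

9.00

|Parcel A∩Parcel B|: x∈[5,8], y∈[1,4] → 3·3 = 9.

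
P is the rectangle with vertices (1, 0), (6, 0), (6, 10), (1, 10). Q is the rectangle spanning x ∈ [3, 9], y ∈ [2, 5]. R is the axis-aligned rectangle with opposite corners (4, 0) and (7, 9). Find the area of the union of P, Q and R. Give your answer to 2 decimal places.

65.00

By inclusion–exclusion:
Individual areas: |P| = 50, |Q| = 18, |R| = 27.
|P∩Q|: x∈[3,6], y∈[2,5] → 3·3 = 9.
|P∩R|: x∈[4,6], y∈[0,9] → 2·9 = 18.
|Q∩R|: x∈[4,7], y∈[2,5] → 3·3 = 9.
|P∩Q∩R| = 6.
|P ∪ Q ∪ R| = 95 − 36 + 6 = 65.00.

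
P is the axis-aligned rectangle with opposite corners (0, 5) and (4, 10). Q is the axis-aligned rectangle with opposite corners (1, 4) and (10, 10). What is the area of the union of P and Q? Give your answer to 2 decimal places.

By inclusion–exclusion:
Individual areas: |P| = 20, |Q| = 54.
|P∩Q|: x∈[1,4], y∈[5,10] → 3·5 = 15.
|P ∪ Q| = 74 − 15 = 59.00.

59.00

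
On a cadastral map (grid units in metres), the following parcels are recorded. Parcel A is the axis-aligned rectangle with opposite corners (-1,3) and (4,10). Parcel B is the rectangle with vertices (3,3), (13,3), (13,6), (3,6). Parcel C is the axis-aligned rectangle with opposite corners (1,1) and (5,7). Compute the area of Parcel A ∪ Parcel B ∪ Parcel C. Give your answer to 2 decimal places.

71.00

By inclusion–exclusion:
Individual areas: |Parcel A| = 35, |Parcel B| = 30, |Parcel C| = 24.
|Parcel A∩Parcel B|: x∈[3,4], y∈[3,6] → 1·3 = 3.
|Parcel A∩Parcel C|: x∈[1,4], y∈[3,7] → 3·4 = 12.
|Parcel B∩Parcel C|: x∈[3,5], y∈[3,6] → 2·3 = 6.
|Parcel A∩Parcel B∩Parcel C| = 3.
|Parcel A ∪ Parcel B ∪ Parcel C| = 89 − 21 + 3 = 71.00.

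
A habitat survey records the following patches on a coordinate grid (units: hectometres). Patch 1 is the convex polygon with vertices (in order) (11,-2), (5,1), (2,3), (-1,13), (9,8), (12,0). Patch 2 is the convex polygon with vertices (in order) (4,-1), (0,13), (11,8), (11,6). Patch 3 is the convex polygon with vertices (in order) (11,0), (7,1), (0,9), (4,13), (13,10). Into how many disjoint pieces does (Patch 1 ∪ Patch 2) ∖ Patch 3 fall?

2

(Patch 1 ∪ Patch 2) ∖ Patch 3 splits into 2 disjoint pieces (area 26.7259, area 6.8237).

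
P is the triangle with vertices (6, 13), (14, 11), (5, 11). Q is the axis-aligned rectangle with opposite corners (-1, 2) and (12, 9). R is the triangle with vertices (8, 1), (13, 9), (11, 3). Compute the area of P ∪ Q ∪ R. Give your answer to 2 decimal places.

By inclusion–exclusion:
Individual areas: |P| = 9, |Q| = 91, |R| = 7.
|P∩Q| = 0.
|P∩R| = 0.
|Q∩R| = 5.8625.
|P∩Q∩R| = 0.
|P ∪ Q ∪ R| = 107 − 5.8625 + 0 = 101.14.

101.14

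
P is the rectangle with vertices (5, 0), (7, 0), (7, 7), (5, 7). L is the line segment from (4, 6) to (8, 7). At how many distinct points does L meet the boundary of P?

The segment meets the boundary at (7,6.75), (5,6.25).

2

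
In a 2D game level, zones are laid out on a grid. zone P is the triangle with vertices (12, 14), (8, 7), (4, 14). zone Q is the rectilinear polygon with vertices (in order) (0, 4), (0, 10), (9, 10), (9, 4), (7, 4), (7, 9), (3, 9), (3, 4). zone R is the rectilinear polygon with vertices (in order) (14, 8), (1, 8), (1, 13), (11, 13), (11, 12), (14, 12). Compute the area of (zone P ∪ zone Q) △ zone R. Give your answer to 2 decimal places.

63.86

|zone P ∪ zone Q| = 57.3214.
|(zone P ∪ zone Q) ∩ zone R| = 27.7321.
|(zone P ∪ zone Q) △ zone R| = 57.3214 + 62 − 55.4643 = 63.86.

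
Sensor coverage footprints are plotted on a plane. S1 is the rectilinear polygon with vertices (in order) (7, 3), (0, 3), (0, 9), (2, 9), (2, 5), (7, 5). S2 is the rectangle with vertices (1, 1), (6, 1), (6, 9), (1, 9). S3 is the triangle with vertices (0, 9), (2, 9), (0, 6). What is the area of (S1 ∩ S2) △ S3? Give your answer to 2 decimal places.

|S1 ∩ S2| = 14.
|(S1 ∩ S2) ∩ S3| = 0.75.
|(S1 ∩ S2) △ S3| = 14 + 3 − 1.5 = 15.50.

15.50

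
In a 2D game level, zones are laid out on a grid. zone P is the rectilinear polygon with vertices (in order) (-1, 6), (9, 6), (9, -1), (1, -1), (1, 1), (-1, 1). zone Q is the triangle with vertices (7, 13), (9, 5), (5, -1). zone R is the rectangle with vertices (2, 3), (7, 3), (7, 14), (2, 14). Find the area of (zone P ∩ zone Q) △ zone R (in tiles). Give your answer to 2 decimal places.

|zone P ∩ zone Q| = 12.375.
|(zone P ∩ zone Q) ∩ zone R| = 3.6429.
|(zone P ∩ zone Q) △ zone R| = 12.375 + 55 − 7.2857 = 60.09.

60.09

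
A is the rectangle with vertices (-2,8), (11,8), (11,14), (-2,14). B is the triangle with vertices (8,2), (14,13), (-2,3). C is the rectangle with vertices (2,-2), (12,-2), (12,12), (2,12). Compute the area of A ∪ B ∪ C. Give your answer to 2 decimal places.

190.22

By inclusion–exclusion:
Individual areas: |A| = 78, |B| = 58, |C| = 140.
|A∩B| = 7.8125.
|A∩C|: x∈[2,11], y∈[8,12] → 9·4 = 36.
|B∩C| = 49.7833.
|A∩B∩C| = 7.8125.
|A ∪ B ∪ C| = 276 − 93.5958 + 7.8125 = 190.22.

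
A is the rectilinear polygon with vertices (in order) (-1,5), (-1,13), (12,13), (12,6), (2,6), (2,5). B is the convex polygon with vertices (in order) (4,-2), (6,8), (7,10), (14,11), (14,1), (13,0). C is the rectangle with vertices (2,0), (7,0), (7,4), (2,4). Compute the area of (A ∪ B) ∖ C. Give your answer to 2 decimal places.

|A ∪ B| = 165.8143.
|(A ∪ B) ∩ C| = 8.8.
|(A ∪ B) ∖ C| = 165.8143 − 8.8 = 157.01.

157.01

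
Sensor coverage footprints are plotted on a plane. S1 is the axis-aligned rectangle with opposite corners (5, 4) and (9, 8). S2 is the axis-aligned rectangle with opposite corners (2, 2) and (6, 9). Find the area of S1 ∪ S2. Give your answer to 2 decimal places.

By inclusion–exclusion:
Individual areas: |S1| = 16, |S2| = 28.
|S1∩S2|: x∈[5,6], y∈[4,8] → 1·4 = 4.
|S1 ∪ S2| = 44 − 4 = 40.00.

40.00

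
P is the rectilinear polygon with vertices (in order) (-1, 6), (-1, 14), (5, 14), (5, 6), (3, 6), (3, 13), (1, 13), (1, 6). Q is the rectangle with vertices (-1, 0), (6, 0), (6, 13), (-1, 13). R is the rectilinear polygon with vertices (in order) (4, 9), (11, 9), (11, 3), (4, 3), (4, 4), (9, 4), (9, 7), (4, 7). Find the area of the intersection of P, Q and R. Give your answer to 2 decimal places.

2.00

The intersection is the polygon with vertices (5,7), (4,7), (4,9), (5,9).
By the shoelace formula its area is 2.00.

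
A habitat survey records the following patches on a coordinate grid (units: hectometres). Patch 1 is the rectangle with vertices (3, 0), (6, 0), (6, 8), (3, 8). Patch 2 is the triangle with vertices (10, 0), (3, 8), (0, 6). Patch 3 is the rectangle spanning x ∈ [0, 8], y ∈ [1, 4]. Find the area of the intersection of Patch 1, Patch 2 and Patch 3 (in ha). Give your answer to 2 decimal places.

2.13

The intersection is the polygon with vertices (3.333,4), (6,4), (6,2.4).
By the shoelace formula its area is 2.13.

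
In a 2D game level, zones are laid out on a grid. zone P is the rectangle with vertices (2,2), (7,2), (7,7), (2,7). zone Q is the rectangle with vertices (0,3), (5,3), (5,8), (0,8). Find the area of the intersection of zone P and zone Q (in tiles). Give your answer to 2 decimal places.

|zone P∩zone Q|: x∈[2,5], y∈[3,7] → 3·4 = 12.

12.00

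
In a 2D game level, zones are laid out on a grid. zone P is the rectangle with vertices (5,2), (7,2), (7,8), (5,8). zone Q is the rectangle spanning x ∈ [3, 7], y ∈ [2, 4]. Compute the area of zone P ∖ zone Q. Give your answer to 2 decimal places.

8.00

|zone P∩zone Q|: x∈[5,7], y∈[2,4] → 2·2 = 4.
|zone P| = 12.
|zone P ∖ zone Q| = |zone P| − |zone P∩zone Q| = 12 − 4 = 8.00.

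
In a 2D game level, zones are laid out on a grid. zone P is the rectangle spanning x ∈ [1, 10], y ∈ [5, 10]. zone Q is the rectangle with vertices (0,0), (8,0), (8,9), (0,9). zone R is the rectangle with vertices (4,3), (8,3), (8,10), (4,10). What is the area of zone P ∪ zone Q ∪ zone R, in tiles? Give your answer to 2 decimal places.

89.00

By inclusion–exclusion:
Individual areas: |zone P| = 45, |zone Q| = 72, |zone R| = 28.
|zone P∩zone Q|: x∈[1,8], y∈[5,9] → 7·4 = 28.
|zone P∩zone R|: x∈[4,8], y∈[5,10] → 4·5 = 20.
|zone Q∩zone R|: x∈[4,8], y∈[3,9] → 4·6 = 24.
|zone P∩zone Q∩zone R| = 16.
|zone P ∪ zone Q ∪ zone R| = 145 − 72 + 16 = 89.00.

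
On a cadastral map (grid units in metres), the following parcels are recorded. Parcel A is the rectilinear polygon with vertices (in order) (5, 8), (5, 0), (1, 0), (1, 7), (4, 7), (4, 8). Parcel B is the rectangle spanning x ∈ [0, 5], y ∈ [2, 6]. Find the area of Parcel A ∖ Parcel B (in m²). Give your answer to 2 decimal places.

|Parcel A| = 29, |Parcel A∩Parcel B| = 16.
|Parcel A ∖ Parcel B| = |Parcel A| − |Parcel A∩Parcel B| = 29 − 16 = 13.00.

13.00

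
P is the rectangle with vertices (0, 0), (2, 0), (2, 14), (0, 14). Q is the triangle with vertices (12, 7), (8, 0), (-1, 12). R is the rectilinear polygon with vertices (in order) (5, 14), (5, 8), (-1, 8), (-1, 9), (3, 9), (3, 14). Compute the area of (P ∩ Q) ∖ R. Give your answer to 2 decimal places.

3.42

|P ∩ Q| = 3.7949.
|(P ∩ Q) ∩ R| = 0.375.
|(P ∩ Q) ∖ R| = 3.7949 − 0.375 = 3.42.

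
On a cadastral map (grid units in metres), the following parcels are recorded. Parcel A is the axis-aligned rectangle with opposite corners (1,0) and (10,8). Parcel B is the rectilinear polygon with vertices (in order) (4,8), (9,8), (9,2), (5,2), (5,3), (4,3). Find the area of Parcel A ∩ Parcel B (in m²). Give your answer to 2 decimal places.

29.00

The intersection is the polygon with vertices (9,8), (9,2), (5,2), (5,3), (4,3), (4,8).
By the shoelace formula its area is 29.00.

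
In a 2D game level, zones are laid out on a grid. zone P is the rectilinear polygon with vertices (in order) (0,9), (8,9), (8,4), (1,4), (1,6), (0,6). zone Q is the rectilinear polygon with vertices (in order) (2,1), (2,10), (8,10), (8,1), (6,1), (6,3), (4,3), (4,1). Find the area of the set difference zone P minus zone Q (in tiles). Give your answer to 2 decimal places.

8.00

|zone P| = 38, |zone P∩zone Q| = 30.
|zone P ∖ zone Q| = |zone P| − |zone P∩zone Q| = 38 − 30 = 8.00.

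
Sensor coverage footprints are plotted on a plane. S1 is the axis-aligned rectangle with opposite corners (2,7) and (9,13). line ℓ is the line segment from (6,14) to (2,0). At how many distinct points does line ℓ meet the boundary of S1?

The segment meets the boundary at (4,7), (5.714,13).

2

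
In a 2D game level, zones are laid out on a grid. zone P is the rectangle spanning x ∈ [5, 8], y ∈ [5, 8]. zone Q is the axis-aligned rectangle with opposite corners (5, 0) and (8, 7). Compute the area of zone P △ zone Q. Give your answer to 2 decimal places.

|zone P∩zone Q|: x∈[5,8], y∈[5,7] → 3·2 = 6.
|zone P △ zone Q| = |zone P| + |zone Q| − 2·|zone P∩zone Q| = 9 + 21 − 12 = 18.00.

18.00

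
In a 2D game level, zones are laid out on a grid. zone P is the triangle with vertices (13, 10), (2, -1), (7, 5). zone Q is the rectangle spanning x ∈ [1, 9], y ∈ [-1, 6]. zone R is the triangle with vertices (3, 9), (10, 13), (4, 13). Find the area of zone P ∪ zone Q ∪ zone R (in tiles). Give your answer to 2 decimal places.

69.60

By inclusion–exclusion:
Individual areas: |zone P| = 5.5, |zone Q| = 56, |zone R| = 12.
|zone P∩zone Q| = 3.9.
|zone P∩zone R| = 0.
|zone Q∩zone R| = 0.
|zone P∩zone Q∩zone R| = 0.
|zone P ∪ zone Q ∪ zone R| = 73.5 − 3.9 + 0 = 69.60.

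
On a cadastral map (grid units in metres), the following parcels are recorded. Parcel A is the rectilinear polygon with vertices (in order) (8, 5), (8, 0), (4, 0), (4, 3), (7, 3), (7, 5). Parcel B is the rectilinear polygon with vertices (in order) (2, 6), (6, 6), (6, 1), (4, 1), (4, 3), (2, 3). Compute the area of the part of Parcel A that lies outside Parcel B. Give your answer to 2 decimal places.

|Parcel A| = 14, |Parcel A∩Parcel B| = 4.
|Parcel A ∖ Parcel B| = |Parcel A| − |Parcel A∩Parcel B| = 14 − 4 = 10.00.

10.00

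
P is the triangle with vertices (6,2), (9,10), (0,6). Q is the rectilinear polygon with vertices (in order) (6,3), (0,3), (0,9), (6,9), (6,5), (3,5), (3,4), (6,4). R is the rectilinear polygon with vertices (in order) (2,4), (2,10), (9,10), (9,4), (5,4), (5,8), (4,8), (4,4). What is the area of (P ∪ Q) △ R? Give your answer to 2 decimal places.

34.25

|P ∪ Q| = 46.75.
|(P ∪ Q) ∩ R| = 25.25.
|(P ∪ Q) △ R| = 46.75 + 38 − 50.5 = 34.25.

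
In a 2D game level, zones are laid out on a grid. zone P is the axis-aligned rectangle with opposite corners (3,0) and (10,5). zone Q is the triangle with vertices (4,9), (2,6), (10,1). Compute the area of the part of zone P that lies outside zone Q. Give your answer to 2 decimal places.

|zone P| = 35, |zone P∩zone Q| = 6.8.
|zone P ∖ zone Q| = |zone P| − |zone P∩zone Q| = 35 − 6.8 = 28.20.

28.20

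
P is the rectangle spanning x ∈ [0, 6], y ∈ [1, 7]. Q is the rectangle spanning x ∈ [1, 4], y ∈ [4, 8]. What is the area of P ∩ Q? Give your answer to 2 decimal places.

|P∩Q|: x∈[1,4], y∈[4,7] → 3·3 = 9.

9.00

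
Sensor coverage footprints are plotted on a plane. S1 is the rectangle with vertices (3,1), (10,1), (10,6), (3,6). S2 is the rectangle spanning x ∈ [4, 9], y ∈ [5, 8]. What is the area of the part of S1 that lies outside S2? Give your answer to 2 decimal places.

|S1∩S2|: x∈[4,9], y∈[5,6] → 5·1 = 5.
|S1| = 35.
|S1 ∖ S2| = |S1| − |S1∩S2| = 35 − 5 = 30.00.

30.00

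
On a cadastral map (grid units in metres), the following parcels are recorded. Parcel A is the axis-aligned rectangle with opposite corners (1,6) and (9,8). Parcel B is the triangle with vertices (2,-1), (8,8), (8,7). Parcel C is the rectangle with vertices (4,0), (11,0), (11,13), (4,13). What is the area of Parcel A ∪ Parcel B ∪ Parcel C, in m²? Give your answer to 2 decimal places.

By inclusion–exclusion:
Individual areas: |Parcel A| = 16, |Parcel B| = 3, |Parcel C| = 91.
|Parcel A∩Parcel B| = 0.9583.
|Parcel A∩Parcel C|: x∈[4,9], y∈[6,8] → 5·2 = 10.
|Parcel B∩Parcel C| = 2.6667.
|Parcel A∩Parcel B∩Parcel C| = 0.9583.
|Parcel A ∪ Parcel B ∪ Parcel C| = 110 − 13.625 + 0.9583 = 97.33.

97.33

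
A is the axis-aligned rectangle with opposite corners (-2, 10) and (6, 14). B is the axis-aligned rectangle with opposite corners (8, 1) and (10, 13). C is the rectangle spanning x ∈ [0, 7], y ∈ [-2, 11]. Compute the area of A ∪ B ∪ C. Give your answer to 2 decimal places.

By inclusion–exclusion:
Individual areas: |A| = 32, |B| = 24, |C| = 91.
|A∩B| = 0 (no overlap).
|A∩C|: x∈[0,6], y∈[10,11] → 6·1 = 6.
|B∩C| = 0 (no overlap).
|A∩B∩C| = 0.
|A ∪ B ∪ C| = 147 − 6 + 0 = 141.00.

141.00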